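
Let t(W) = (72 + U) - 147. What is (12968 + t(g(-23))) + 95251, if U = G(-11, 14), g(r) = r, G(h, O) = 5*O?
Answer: 108214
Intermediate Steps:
U = 70 (U = 5*14 = 70)
t(W) = -5 (t(W) = (72 + 70) - 147 = 142 - 147 = -5)
(12968 + t(g(-23))) + 95251 = (12968 - 5) + 95251 = 12963 + 95251 = 108214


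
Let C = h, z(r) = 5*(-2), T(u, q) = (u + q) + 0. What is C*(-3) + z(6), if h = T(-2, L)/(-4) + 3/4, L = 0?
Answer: -55/4 ≈ -13.750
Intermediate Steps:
T(u, q) = q + u (T(u, q) = (q + u) + 0 = q + u)
z(r) = -10
h = 5/4 (h = (0 - 2)/(-4) + 3/4 = -2*(-1/4) + 3*(1/4) = 1/2 + 3/4 = 5/4 ≈ 1.2500)
C = 5/4 ≈ 1.2500
C*(-3) + z(6) = (5/4)*(-3) - 10 = -15/4 - 10 = -55/4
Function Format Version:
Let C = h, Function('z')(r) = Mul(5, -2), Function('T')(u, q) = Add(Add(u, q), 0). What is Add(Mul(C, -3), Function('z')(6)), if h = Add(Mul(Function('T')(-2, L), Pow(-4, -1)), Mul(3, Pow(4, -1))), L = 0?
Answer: Rational(-55, 4) ≈ -13.750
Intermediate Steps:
Function('T')(u, q) = Add(q, u) (Function('T')(u, q) = Add(Add(q, u), 0) = Add(q, u))
Function('z')(r) = -10
h = Rational(5, 4) (h = Add(Mul(Add(0, -2), Pow(-4, -1)), Mul(3, Pow(4, -1))) = Add(Mul(-2, Rational(-1, 4)), Mul(3, Rational(1, 4))) = Add(Rational(1, 2), Rational(3, 4)) = Rational(5, 4) ≈ 1.2500)
C = Rational(5, 4) ≈ 1.2500
Add(Mul(C, -3), Function('z')(6)) = Add(Mul(Rational(5, 4), -3), -10) = Add(Rational(-15, 4), -10) = Rational(-55, 4)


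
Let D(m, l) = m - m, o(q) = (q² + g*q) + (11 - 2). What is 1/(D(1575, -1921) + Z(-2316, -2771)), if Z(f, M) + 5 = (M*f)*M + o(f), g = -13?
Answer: -1/17777875388 ≈ -5.6250e-11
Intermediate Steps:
o(q) = 9 + q² - 13*q (o(q) = (q² - 13*q) + (11 - 2) = (q² - 13*q) + 9 = 9 + q² - 13*q)
Z(f, M) = 4 + f² - 13*f + f*M² (Z(f, M) = -5 + ((M*f)*M + (9 + f² - 13*f)) = -5 + (f*M² + (9 + f² - 13*f)) = -5 + (9 + f² - 13*f + f*M²) = 4 + f² - 13*f + f*M²)
D(m, l) = 0
1/(D(1575, -1921) + Z(-2316, -2771)) = 1/(0 + (4 + (-2316)² - 13*(-2316) - 2316*(-2771)²)) = 1/(0 + (4 + 5363856 + 30108 - 2316*7678441)) = 1/(0 + (4 + 5363856 + 30108 - 17783269356)) = 1/(0 - 17777875388) = 1/(-17777875388) = -1/17777875388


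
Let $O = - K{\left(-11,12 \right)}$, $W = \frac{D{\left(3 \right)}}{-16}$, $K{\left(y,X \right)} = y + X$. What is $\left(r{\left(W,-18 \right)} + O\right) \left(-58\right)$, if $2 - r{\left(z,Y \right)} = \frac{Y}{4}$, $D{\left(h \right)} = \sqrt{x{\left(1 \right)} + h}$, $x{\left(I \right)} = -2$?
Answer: $-319$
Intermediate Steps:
$K{\left(y,X \right)} = X + y$
$D{\left(h \right)} = \sqrt{-2 + h}$
$W = - \frac{1}{16}$ ($W = \frac{\sqrt{-2 + 3}}{-16} = \sqrt{1} \left(- \frac{1}{16}\right) = 1 \left(- \frac{1}{16}\right) = - \frac{1}{16} \approx -0.0625$)
$r{\left(z,Y \right)} = 2 - \frac{Y}{4}$
$O = -1$ ($O = - (12 - 11) = \left(-1\right) 1 = -1$)
$\left(r{\left(W,-18 \right)} + O\right) \left(-58\right) = \left(\left(2 - - \frac{9}{2}\right) - 1\right) \left(-58\right) = \left(\left(2 + \frac{9}{2}\right) - 1\right) \left(-58\right) = \left(\frac{13}{2} - 1\right) \left(-58\right) = \frac{11}{2} \left(-58\right) = -319$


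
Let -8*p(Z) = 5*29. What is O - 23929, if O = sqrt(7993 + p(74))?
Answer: -23929 + sqrt(127598)/4 ≈ -23840.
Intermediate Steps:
p(Z) = -145/8 (p(Z) = -5*29/8 = -1/8*145 = -145/8)
O = sqrt(127598)/4 (O = sqrt(7993 - 145/8) = sqrt(63799/8) = sqrt(127598)/4 ≈ 89.302)
O - 23929 = sqrt(127598)/4 - 23929 = -23929 + sqrt(127598)/4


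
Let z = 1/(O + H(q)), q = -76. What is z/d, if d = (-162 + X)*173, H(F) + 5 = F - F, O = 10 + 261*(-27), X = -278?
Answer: 1/536037040 ≈ 1.8655e-9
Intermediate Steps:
O = -7037 (O = 10 - 7047 = -7037)
H(F) = -5 (H(F) = -5 + (F - F) = -5 + 0 = -5)
z = -1/7042 (z = 1/(-7037 - 5) = 1/(-7042) = -1/7042 ≈ -0.00014201)
d = -76120 (d = (-162 - 278)*173 = -440*173 = -76120)
z/d = -1/7042/(-76120) = -1/7042*(-1/76120) = 1/536037040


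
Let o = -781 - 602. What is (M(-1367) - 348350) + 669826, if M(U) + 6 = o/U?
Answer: 439450873/1367 ≈ 3.2147e+5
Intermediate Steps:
o = -1383
M(U) = -6 - 1383/U
(M(-1367) - 348350) + 669826 = ((-6 - 1383/(-1367)) - 348350) + 669826 = ((-6 - 1383*(-1/1367)) - 348350) + 669826 = ((-6 + 1383/1367) - 348350) + 669826 = (-6819/1367 - 348350) + 669826 = -476201269/1367 + 669826 = 439450873/1367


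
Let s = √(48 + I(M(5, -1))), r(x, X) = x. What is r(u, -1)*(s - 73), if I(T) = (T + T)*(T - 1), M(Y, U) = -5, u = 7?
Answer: -511 + 42*√3 ≈ -438.25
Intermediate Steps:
I(T) = 2*T*(-1 + T) (I(T) = (2*T)*(-1 + T) = 2*T*(-1 + T))
s = 6*√3 (s = √(48 + 2*(-5)*(-1 - 5)) = √(48 + 2*(-5)*(-6)) = √(48 + 60) = √108 = 6*√3 ≈ 10.392)
r(u, -1)*(s - 73) = 7*(6*√3 - 73) = 7*(-73 + 6*√3) = -511 + 42*√3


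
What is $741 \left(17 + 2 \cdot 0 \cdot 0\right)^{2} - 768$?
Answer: $213381$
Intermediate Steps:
$741 \left(17 + 2 \cdot 0 \cdot 0\right)^{2} - 768 = 741 \left(17 + 0 \cdot 0\right)^{2} - 768 = 741 \left(17 + 0\right)^{2} - 768 = 741 \cdot 17^{2} - 768 = 741 \cdot 289 - 768 = 214149 - 768 = 213381$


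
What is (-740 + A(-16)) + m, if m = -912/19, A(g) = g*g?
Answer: -532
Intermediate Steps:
A(g) = g**2
m = -48 (m = -912*1/19 = -48)
(-740 + A(-16)) + m = (-740 + (-16)**2) - 48 = (-740 + 256) - 48 = -484 - 48 = -532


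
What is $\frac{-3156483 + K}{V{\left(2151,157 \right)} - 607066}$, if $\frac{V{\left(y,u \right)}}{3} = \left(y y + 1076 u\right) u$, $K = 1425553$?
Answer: $- \frac{1730930}{2258183177} \approx -0.00076651$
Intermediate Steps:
$V{\left(y,u \right)} = 3 u \left(y^{2} + 1076 u\right)$ ($V{\left(y,u \right)} = 3 \left(y y + 1076 u\right) u = 3 \left(y^{2} + 1076 u\right) u = 3 u \left(y^{2} + 1076 u\right)$)
$\frac{-3156483 + K}{V{\left(2151,157 \right)} - 607066} = \frac{-3156483 + 1425553}{3 \cdot 157 \left(2151^{2} + 1076 \cdot 157\right) - 607066} = - \frac{1730930}{3 \cdot 157 \left(4626801 + 168932\right) - 607066} = - \frac{1730930}{3 \cdot 157 \cdot 4795733 - 607066} = - \frac{1730930}{2258790243 - 607066} = - \frac{1730930}{2258183177}$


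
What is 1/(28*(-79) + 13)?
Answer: -1/2199 ≈ -0.00045475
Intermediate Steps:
1/(28*(-79) + 13) = 1/(-2212 + 13) = 1/(-2199) = -1/2199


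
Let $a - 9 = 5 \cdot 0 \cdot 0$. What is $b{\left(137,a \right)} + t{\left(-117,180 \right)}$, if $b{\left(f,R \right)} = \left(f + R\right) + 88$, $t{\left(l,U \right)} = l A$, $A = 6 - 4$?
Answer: $0$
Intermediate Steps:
$A = 2$
$a = 9$ ($a = 9 + 5 \cdot 0 \cdot 0 = 9 + 0 \cdot 0 = 9 + 0 = 9$)
$t{\left(l,U \right)} = 2 l$ ($t{\left(l,U \right)} = l 2 = 2 l$)
$b{\left(f,R \right)} = 88 + R + f$ ($b{\left(f,R \right)} = \left(R + f\right) + 88 = 88 + R + f$)
$b{\left(137,a \right)} + t{\left(-117,180 \right)} = \left(88 + 9 + 137\right) + 2 \left(-117\right) = 234 - 234 = 0$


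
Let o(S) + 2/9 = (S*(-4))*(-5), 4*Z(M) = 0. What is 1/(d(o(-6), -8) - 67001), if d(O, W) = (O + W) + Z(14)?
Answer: -9/604163 ≈ -1.4897e-5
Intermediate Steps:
Z(M) = 0 (Z(M) = (¼)*0 = 0)
o(S) = -2/9 + 20*S (o(S) = -2/9 + (S*(-4))*(-5) = -2/9 - 4*S*(-5) = -2/9 + 20*S)
d(O, W) = O + W (d(O, W) = (O + W) + 0 = O + W)
1/(d(o(-6), -8) - 67001) = 1/(((-2/9 + 20*(-6)) - 8) - 67001) = 1/(((-2/9 - 120) - 8) - 67001) = 1/((-1082/9 - 8) - 67001) = 1/(-1154/9 - 67001) = 1/(-604163/9) = -9/604163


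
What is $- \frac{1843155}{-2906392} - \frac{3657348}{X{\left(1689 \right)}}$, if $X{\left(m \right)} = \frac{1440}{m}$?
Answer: $- \frac{15584668954437}{3632990} \approx -4.2898 \cdot 10^{6}$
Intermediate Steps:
$- \frac{1843155}{-2906392} - \frac{3657348}{X{\left(1689 \right)}} = - \frac{1843155}{-2906392} - \frac{3657348}{1440 \cdot \frac{1}{1689}} = \left(-1843155\right) \left(- \frac{1}{2906392}\right) - \frac{3657348}{1440 \cdot \frac{1}{1689}} = \frac{1843155}{2906392} - \frac{3657348}{\frac{480}{563}} = \frac{1843155}{2906392} - \frac{171590577}{40} = - \frac{15584668954437}{3632990}$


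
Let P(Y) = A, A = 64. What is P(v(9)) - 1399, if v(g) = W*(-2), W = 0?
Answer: -1335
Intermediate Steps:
v(g) = 0 (v(g) = 0*(-2) = 0)
P(Y) = 64
P(v(9)) - 1399 = 64 - 1399 = -1335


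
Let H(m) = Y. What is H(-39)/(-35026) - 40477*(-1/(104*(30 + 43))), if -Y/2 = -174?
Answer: 707552693/132958696 ≈ 5.3216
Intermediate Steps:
Y = 348 (Y = -2*(-174) = 348)
H(m) = 348
H(-39)/(-35026) - 40477*(-1/(104*(30 + 43))) = 348/(-35026) - 40477*(-1/(104*(30 + 43))) = 348*(-1/35026) - 40477/(73*(-104)) = -174/17513 - 40477/(-7592) = -174/17513 - 40477*(-1/7592) = -174/17513 + 40477/7592 = 707552693/132958696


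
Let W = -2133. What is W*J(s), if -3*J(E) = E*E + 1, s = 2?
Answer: 3555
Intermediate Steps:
J(E) = -⅓ - E²/3 (J(E) = -(E*E + 1)/3 = -(E² + 1)/3 = -(1 + E²)/3 = -⅓ - E²/3)
W*J(s) = -2133*(-⅓ - ⅓*2²) = -2133*(-⅓ - ⅓*4) = -2133*(-⅓ - 4/3) = -2133*(-5/3) = 3555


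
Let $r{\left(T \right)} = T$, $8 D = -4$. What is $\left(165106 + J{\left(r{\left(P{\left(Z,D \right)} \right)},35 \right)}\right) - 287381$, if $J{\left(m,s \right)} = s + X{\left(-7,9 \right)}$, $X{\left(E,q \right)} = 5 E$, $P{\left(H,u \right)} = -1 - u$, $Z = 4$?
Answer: $-122275$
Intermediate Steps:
$D = - \frac{1}{2}$ ($D = \frac{1}{8} \left(-4\right) = - \frac{1}{2} \approx -0.5$)
$J{\left(m,s \right)} = -35 + s$ ($J{\left(m,s \right)} = s + 5 \left(-7\right) = s - 35 = -35 + s$)
$\left(165106 + J{\left(r{\left(P{\left(Z,D \right)} \right)},35 \right)}\right) - 287381 = \left(165106 + \left(-35 + 35\right)\right) - 287381 = \left(165106 + 0\right) - 287381 = 165106 - 287381 = -122275$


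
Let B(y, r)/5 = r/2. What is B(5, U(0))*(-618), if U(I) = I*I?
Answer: 0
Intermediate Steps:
U(I) = I²
B(y, r) = 5*r/2 (B(y, r) = 5*(r/2) = 5*r/2)
B(5, U(0))*(-618) = ((5/2)*0²)*(-618) = ((5/2)*0)*(-618) = 0*(-618) = 0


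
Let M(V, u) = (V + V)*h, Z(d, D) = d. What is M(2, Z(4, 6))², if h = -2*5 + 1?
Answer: 1296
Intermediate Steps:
h = -9 (h = -10 + 1 = -9)
M(V, u) = -18*V (M(V, u) = (V + V)*(-9) = (2*V)*(-9) = -18*V)
M(2, Z(4, 6))² = (-18*2)² = (-36)² = 1296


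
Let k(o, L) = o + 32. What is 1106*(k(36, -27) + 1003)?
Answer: 1184526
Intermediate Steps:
k(o, L) = 32 + o
1106*(k(36, -27) + 1003) = 1106*((32 + 36) + 1003) = 1106*(68 + 1003) = 1106*1071 = 1184526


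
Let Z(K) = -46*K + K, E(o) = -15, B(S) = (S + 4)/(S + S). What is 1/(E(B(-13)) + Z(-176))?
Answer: 1/7905 ≈ 0.00012650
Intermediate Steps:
B(S) = (4 + S)/(2*S) (B(S) = (4 + S)/((2*S)) = (4 + S)*(1/(2*S)) = (4 + S)/(2*S))
Z(K) = -45*K
1/(E(B(-13)) + Z(-176)) = 1/(-15 - 45*(-176)) = 1/(-15 + 7920) = 1/7905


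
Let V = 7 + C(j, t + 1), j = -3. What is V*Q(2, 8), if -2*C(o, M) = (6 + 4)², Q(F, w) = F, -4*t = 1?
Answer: -86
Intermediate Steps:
t = -¼ (t = -¼*1 = -¼ ≈ -0.25000)
C(o, M) = -50 (C(o, M) = -(6 + 4)²/2 = -½*10² = -½*100 = -50)
V = -43 (V = 7 - 50 = -43)
V*Q(2, 8) = -43*2 = -86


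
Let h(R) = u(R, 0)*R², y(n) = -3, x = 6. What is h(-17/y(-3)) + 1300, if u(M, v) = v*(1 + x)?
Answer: 1300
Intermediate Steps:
u(M, v) = 7*v (u(M, v) = v*(1 + 6) = v*7 = 7*v)
h(R) = 0 (h(R) = (7*0)*R² = 0*R² = 0)
h(-17/y(-3)) + 1300 = 0 + 1300 = 1300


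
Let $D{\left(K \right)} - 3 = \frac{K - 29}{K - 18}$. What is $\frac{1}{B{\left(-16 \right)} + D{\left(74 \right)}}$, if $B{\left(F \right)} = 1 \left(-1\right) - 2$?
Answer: $\frac{56}{45} \approx 1.2444$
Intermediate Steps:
$B{\left(F \right)} = -3$ ($B{\left(F \right)} = -1 - 2 = -3$)
$D{\left(K \right)} = 3 + \frac{-29 + K}{-18 + K}$ ($D{\left(K \right)} = 3 + \frac{K - 29}{K - 18} = 3 + \frac{-29 + K}{-18 + K}$)
$\frac{1}{B{\left(-16 \right)} + D{\left(74 \right)}} = \frac{1}{-3 + \frac{-83 + 4 \cdot 74}{-18 + 74}} = \frac{1}{-3 + \frac{-83 + 296}{56}} = \frac{1}{-3 + \frac{1}{56} \cdot 213} = \frac{1}{-3 + \frac{213}{56}} = \frac{1}{\frac{45}{56}} = \frac{56}{45}$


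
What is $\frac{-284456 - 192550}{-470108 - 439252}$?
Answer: $\frac{79501}{151560} \approx 0.52455$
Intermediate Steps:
$\frac{-284456 - 192550}{-470108 - 439252} = - \frac{477006}{-909360} = \left(-477006\right) \left(- \frac{1}{909360}\right) = \frac{79501}{151560}$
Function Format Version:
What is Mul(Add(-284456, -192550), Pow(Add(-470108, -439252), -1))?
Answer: Rational(79501, 151560) ≈ 0.52455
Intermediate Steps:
Mul(Add(-284456, -192550), Pow(Add(-470108, -439252), -1)) = Mul(-477006, Pow(-909360, -1)) = Mul(-477006, Rational(-1, 909360)) = Rational(79501, 151560)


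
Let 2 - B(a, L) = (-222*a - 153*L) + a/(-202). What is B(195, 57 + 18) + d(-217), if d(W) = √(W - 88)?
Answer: 11063129/202 + I*√305 ≈ 54768.0 + 17.464*I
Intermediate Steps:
B(a, L) = 2 + 153*L + 44845*a/202 (B(a, L) = 2 - ((-222*a - 153*L) + a/(-202)) = 2 - ((-222*a - 153*L) + a*(-1/202)) = 2 - ((-222*a - 153*L) - a/202) = 2 - (-153*L - 44845*a/202) = 2 + (153*L + 44845*a/202) = 2 + 153*L + 44845*a/202)
d(W) = √(-88 + W)
B(195, 57 + 18) + d(-217) = (2 + 153*(57 + 18) + (44845/202)*195) + √(-88 - 217) = (2 + 153*75 + 8744775/202) + √(-305) = (2 + 11475 + 8744775/202) + I*√305 = 11063129/202 + I*√305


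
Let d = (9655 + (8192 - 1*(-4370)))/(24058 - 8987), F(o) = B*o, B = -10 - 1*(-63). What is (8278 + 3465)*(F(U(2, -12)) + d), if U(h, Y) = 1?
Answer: 9640768140/15071 ≈ 6.3969e+5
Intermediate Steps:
B = 53 (B = -10 + 63 = 53)
F(o) = 53*o
d = 22217/15071 (d = (9655 + (8192 + 4370))/15071 = (9655 + 12562)*(1/15071) = 22217*(1/15071) = 22217/15071 ≈ 1.4742)
(8278 + 3465)*(F(U(2, -12)) + d) = (8278 + 3465)*(53*1 + 22217/15071) = 11743*(53 + 22217/15071) = 11743*(820980/15071) = 9640768140/15071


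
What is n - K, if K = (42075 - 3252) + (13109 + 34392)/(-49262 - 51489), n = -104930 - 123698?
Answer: -26945908200/100751 ≈ -2.6745e+5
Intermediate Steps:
n = -228628
K = 3911408572/100751 (K = 38823 + 47501/(-100751) = 38823 + 47501*(-1/100751) = 38823 - 47501/100751 = 3911408572/100751 ≈ 38823.)
n - K = -228628 - 1*3911408572/100751 = -228628 - 3911408572/100751 = -26945908200/100751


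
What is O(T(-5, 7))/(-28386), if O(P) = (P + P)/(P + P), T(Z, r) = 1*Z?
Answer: -1/28386 ≈ -3.5229e-5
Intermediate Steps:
T(Z, r) = Z
O(P) = 1 (O(P) = (2*P)/((2*P)) = (2*P)*(1/(2*P)) = 1)
O(T(-5, 7))/(-28386) = 1/(-28386) = 1*(-1/28386) = -1/28386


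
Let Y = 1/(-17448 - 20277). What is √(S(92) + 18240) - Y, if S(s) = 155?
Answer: 1/37725 + √18395 ≈ 135.63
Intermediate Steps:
Y = -1/37725 (Y = 1/(-37725) = -1/37725 ≈ -2.6508e-5)
√(S(92) + 18240) - Y = √(155 + 18240) - 1*(-1/37725) = √18395 + 1/37725 = 1/37725 + √18395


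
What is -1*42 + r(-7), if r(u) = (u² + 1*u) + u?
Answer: -7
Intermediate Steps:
r(u) = u² + 2*u (r(u) = (u² + u) + u = (u + u²) + u = u² + 2*u)
-1*42 + r(-7) = -1*42 - 7*(2 - 7) = -42 - 7*(-5) = -42 + 35 = -7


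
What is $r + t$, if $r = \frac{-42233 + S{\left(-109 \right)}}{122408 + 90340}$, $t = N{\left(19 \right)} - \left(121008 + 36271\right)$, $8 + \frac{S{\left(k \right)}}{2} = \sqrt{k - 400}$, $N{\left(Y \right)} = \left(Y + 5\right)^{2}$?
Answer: $- \frac{11112764031}{70916} + \frac{i \sqrt{509}}{106374} \approx -1.567 \cdot 10^{5} + 0.00021209 i$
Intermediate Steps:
$N{\left(Y \right)} = \left(5 + Y\right)^{2}$
$S{\left(k \right)} = -16 + 2 \sqrt{-400 + k}$ ($S{\left(k \right)} = -16 + 2 \sqrt{k - 400} = -16 + 2 \sqrt{-400 + k}$)
$t = -156703$ ($t = \left(5 + 19\right)^{2} - \left(121008 + 36271\right) = 24^{2} - 157279 = 576 - 157279 = -156703$)
$r = - \frac{14083}{70916} + \frac{i \sqrt{509}}{106374}$ ($r = \frac{-42233 - \left(16 - 2 \sqrt{-400 - 109}\right)}{122408 + 90340} = \frac{-42233 - \left(16 - 2 \sqrt{-509}\right)}{212748} = \left(-42233 - \left(16 - 2 i \sqrt{509}\right)\right) \frac{1}{212748} = \left(-42249 + 2 i \sqrt{509}\right) \frac{1}{212748} = - \frac{14083}{70916} + \frac{i \sqrt{509}}{106374} \approx -0.19859 + 0.00021209 i$)
$r + t = \left(- \frac{14083}{70916} + \frac{i \sqrt{509}}{106374}\right) - 156703 = - \frac{11112764031}{70916} + \frac{i \sqrt{509}}{106374}$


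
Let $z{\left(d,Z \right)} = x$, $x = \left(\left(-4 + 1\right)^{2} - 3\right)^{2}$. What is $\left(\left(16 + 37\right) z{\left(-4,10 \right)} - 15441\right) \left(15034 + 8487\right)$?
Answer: $-318309693$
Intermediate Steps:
$x = 36$ ($x = \left(\left(-3\right)^{2} - 3\right)^{2} = \left(9 - 3\right)^{2} = 6^{2} = 36$)
$z{\left(d,Z \right)} = 36$
$\left(\left(16 + 37\right) z{\left(-4,10 \right)} - 15441\right) \left(15034 + 8487\right) = \left(\left(16 + 37\right) 36 - 15441\right) \left(15034 + 8487\right) = \left(53 \cdot 36 - 15441\right) 23521 = \left(1908 - 15441\right) 23521 = \left(-13533\right) 23521 = -318309693$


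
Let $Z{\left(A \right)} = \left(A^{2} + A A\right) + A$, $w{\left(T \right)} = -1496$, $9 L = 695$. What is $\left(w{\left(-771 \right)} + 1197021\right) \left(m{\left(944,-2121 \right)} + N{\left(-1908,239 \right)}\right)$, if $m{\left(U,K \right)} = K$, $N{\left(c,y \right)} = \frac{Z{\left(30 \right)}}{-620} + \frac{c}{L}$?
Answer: $- \frac{22137713123595}{8618} \approx -2.5688 \cdot 10^{9}$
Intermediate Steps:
$L = \frac{695}{9}$ ($L = \frac{1}{9} \cdot 695 = \frac{695}{9} \approx 77.222$)
$Z{\left(A \right)} = A + 2 A^{2}$ ($Z{\left(A \right)} = \left(A^{2} + A^{2}\right) + A = 2 A^{2} + A = A + 2 A^{2}$)
$N{\left(c,y \right)} = - \frac{183}{62} + \frac{9 c}{695}$ ($N{\left(c,y \right)} = \frac{30 \left(1 + 2 \cdot 30\right)}{-620} + \frac{c}{\frac{695}{9}} = 30 \left(1 + 60\right) \left(- \frac{1}{620}\right) + c \frac{9}{695} = 30 \cdot 61 \left(- \frac{1}{620}\right) + \frac{9 c}{695} = 1830 \left(- \frac{1}{620}\right) + \frac{9 c}{695} = - \frac{183}{62} + \frac{9 c}{695}$)
$\left(w{\left(-771 \right)} + 1197021\right) \left(m{\left(944,-2121 \right)} + N{\left(-1908,239 \right)}\right) = \left(-1496 + 1197021\right) \left(-2121 + \left(- \frac{183}{62} + \frac{9}{695} \left(-1908\right)\right)\right) = 1195525 \left(-2121 - \frac{1191849}{43090}\right) = 1195525 \left(- \frac{92585739}{43090}\right) = - \frac{22137713123595}{8618}$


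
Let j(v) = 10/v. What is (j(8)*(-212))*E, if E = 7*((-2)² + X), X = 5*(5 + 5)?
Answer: -100170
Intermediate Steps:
X = 50 (X = 5*10 = 50)
E = 378 (E = 7*((-2)² + 50) = 7*(4 + 50) = 7*54 = 378)
(j(8)*(-212))*E = ((10/8)*(-212))*378 = ((10*(⅛))*(-212))*378 = ((5/4)*(-212))*378 = -265*378 = -100170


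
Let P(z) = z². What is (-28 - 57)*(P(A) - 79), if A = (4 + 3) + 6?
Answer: -7650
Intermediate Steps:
A = 13 (A = 7 + 6 = 13)
(-28 - 57)*(P(A) - 79) = (-28 - 57)*(13² - 79) = -85*(169 - 79) = -85*90 = -7650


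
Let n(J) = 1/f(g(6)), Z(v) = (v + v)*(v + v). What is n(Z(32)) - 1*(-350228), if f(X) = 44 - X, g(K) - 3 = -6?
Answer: 16460717/47 ≈ 3.5023e+5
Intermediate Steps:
g(K) = -3 (g(K) = 3 - 6 = -3)
Z(v) = 4*v² (Z(v) = (2*v)*(2*v) = 4*v²)
n(J) = 1/47 (n(J) = 1/(44 - 1*(-3)) = 1/(44 + 3) = 1/47)
n(Z(32)) - 1*(-350228) = 1/47 - 1*(-350228) = 1/47 + 350228 = 16460717/47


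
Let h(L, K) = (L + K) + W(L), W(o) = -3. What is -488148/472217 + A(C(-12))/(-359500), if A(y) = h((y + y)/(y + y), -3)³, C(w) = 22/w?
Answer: -1403441431/1358096092 ≈ -1.0334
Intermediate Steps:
h(L, K) = -3 + K + L (h(L, K) = (L + K) - 3 = (K + L) - 3 = -3 + K + L)
A(y) = -125 (A(y) = (-3 - 3 + (y + y)/(y + y))³ = (-3 - 3 + (2*y)/((2*y)))³ = (-3 - 3 + (2*y)*(1/(2*y)))³ = (-3 - 3 + 1)³ = (-5)³ = -125)
-488148/472217 + A(C(-12))/(-359500) = -488148/472217 - 125/(-359500) = -488148*1/472217 - 125*(-1/359500) = -488148/472217 + 1/2876 = -1403441431/1358096092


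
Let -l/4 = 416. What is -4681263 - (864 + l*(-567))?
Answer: -5625615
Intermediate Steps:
l = -1664 (l = -4*416 = -1664)
-4681263 - (864 + l*(-567)) = -4681263 - (864 - 1664*(-567)) = -4681263 - (864 + 943488) = -4681263 - 1*944352 = -4681263 - 944352 = -5625615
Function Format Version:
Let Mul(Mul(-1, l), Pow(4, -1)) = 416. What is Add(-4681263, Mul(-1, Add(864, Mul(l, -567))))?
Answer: -5625615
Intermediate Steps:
l = -1664 (l = Mul(-4, 416) = -1664)
Add(-4681263, Mul(-1, Add(864, Mul(l, -567)))) = Add(-4681263, Mul(-1, Add(864, Mul(-1664, -567)))) = Add(-4681263, Mul(-1, Add(864, 943488))) = Add(-4681263, Mul(-1, 944352)) = Add(-4681263, -944352) = -5625615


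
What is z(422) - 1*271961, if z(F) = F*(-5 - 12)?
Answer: -279135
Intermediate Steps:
z(F) = -17*F (z(F) = F*(-17) = -17*F)
z(422) - 1*271961 = -17*422 - 1*271961 = -7174 - 271961 = -279135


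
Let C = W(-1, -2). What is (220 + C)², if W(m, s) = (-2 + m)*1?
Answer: 47089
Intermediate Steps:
W(m, s) = -2 + m
C = -3 (C = -2 - 1 = -3)
(220 + C)² = (220 - 3)² = 217² = 47089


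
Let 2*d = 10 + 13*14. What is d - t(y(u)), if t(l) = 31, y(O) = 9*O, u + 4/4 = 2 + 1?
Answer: 65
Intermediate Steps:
u = 2 (u = -1 + (2 + 1) = -1 + 3 = 2)
d = 96 (d = (10 + 13*14)/2 = (10 + 182)/2 = (½)*192 = 96)
d - t(y(u)) = 96 - 1*31 = 96 - 31 = 65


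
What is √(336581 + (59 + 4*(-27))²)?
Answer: 7*√6918 ≈ 582.22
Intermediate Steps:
√(336581 + (59 + 4*(-27))²) = √(336581 + (59 - 108)²) = √(336581 + (-49)²) = √(336581 + 2401) = √338982 = 7*√6918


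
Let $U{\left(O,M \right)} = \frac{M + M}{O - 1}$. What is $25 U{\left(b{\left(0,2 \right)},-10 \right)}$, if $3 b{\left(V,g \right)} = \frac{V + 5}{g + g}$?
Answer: $\frac{6000}{7} \approx 857.14$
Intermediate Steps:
$b{\left(V,g \right)} = \frac{5 + V}{6 g}$ ($b{\left(V,g \right)} = \frac{\left(V + 5\right) \frac{1}{g + g}}{3} = \frac{\left(5 + V\right) \frac{1}{2 g}}{3} = \frac{\frac{1}{2} \frac{1}{g} \left(5 + V\right)}{3} = \frac{5 + V}{6 g}$)
$U{\left(O,M \right)} = \frac{2 M}{-1 + O}$
$25 U{\left(b{\left(0,2 \right)},-10 \right)} = 25 \cdot 2 \left(-10\right) \frac{1}{-1 + \frac{5 + 0}{6 \cdot 2}} = 25 \cdot 2 \left(-10\right) \frac{1}{-1 + \frac{1}{6} \cdot \frac{1}{2} \cdot 5} = 25 \cdot 2 \left(-10\right) \frac{1}{-1 + \frac{5}{12}} = 25 \cdot 2 \left(-10\right) \frac{1}{- \frac{7}{12}} = 25 \cdot 2 \left(-10\right) \left(- \frac{12}{7}\right) = 25 \cdot \frac{240}{7} = \frac{6000}{7}$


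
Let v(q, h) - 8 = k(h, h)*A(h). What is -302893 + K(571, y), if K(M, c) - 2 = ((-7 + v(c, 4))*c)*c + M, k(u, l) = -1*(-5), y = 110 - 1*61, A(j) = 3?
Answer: -263904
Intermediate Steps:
y = 49 (y = 110 - 61 = 49)
k(u, l) = 5
v(q, h) = 23 (v(q, h) = 8 + 5*3 = 8 + 15 = 23)
K(M, c) = 2 + M + 16*c² (K(M, c) = 2 + (((-7 + 23)*c)*c + M) = 2 + ((16*c)*c + M) = 2 + (16*c² + M) = 2 + (M + 16*c²) = 2 + M + 16*c²)
-302893 + K(571, y) = -302893 + (2 + 571 + 16*49²) = -302893 + (2 + 571 + 16*2401) = -302893 + (2 + 571 + 38416) = -302893 + 38989 = -263904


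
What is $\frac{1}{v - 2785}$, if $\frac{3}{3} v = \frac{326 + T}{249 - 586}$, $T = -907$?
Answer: $- \frac{337}{937964} \approx -0.00035929$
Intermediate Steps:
$v = \frac{581}{337}$ ($v = \frac{326 - 907}{249 - 586} = - \frac{581}{-337} = \left(-581\right) \left(- \frac{1}{337}\right) = \frac{581}{337} \approx 1.724$)
$\frac{1}{v - 2785} = \frac{1}{\frac{581}{337} - 2785} = \frac{1}{- \frac{937964}{337}} = - \frac{337}{937964}$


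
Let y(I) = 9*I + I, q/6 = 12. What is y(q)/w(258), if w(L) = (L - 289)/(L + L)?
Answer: -371520/31 ≈ -11985.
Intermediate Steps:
q = 72 (q = 6*12 = 72)
w(L) = (-289 + L)/(2*L) (w(L) = (-289 + L)/((2*L)) = (-289 + L)*(1/(2*L)) = (-289 + L)/(2*L))
y(I) = 10*I
y(q)/w(258) = (10*72)/(((1/2)*(-289 + 258)/258)) = 720/(((1/2)*(1/258)*(-31))) = 720/(-31/516) = 720*(-516/31) = -371520/31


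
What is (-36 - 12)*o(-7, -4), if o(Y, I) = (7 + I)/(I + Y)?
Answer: 144/11 ≈ 13.091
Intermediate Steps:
o(Y, I) = (7 + I)/(I + Y)
(-36 - 12)*o(-7, -4) = (-36 - 12)*((7 - 4)/(-4 - 7)) = -48*3/(-11) = -(-48)*3/11 = -48*(-3/11) = 144/11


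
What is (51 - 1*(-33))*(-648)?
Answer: -54432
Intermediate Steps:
(51 - 1*(-33))*(-648) = (51 + 33)*(-648) = 84*(-648) = -54432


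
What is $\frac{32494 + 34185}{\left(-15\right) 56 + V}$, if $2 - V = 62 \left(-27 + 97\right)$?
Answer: $- \frac{66679}{5178} \approx -12.877$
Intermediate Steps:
$V = -4338$ ($V = 2 - 62 \left(-27 + 97\right) = 2 - 62 \cdot 70 = 2 - 4340 = -4338$)
$\frac{32494 + 34185}{\left(-15\right) 56 + V} = \frac{32494 + 34185}{\left(-15\right) 56 - 4338} = \frac{66679}{-840 - 4338} = \frac{66679}{-5178} = 66679 \left(- \frac{1}{5178}\right) = - \frac{66679}{5178}$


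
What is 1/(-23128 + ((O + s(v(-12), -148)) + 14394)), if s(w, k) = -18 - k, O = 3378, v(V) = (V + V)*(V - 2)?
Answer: -1/5226 ≈ -0.00019135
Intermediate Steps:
v(V) = 2*V*(-2 + V) (v(V) = (2*V)*(-2 + V) = 2*V*(-2 + V))
1/(-23128 + ((O + s(v(-12), -148)) + 14394)) = 1/(-23128 + ((3378 + (-18 - 1*(-148))) + 14394)) = 1/(-23128 + ((3378 + (-18 + 148)) + 14394)) = 1/(-23128 + ((3378 + 130) + 14394)) = 1/(-23128 + (3508 + 14394)) = 1/(-23128 + 17902) = 1/(-5226) = -1/5226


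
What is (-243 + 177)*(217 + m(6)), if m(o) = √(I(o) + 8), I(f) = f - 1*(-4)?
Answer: -14322 - 198*√2 ≈ -14602.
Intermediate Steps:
I(f) = 4 + f (I(f) = f + 4 = 4 + f)
m(o) = √(12 + o) (m(o) = √((4 + o) + 8) = √(12 + o))
(-243 + 177)*(217 + m(6)) = (-243 + 177)*(217 + √(12 + 6)) = -66*(217 + √18) = -66*(217 + 3*√2) = -14322 - 198*√2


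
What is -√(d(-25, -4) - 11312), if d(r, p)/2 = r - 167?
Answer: -4*I*√731 ≈ -108.15*I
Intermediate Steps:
d(r, p) = -334 + 2*r (d(r, p) = 2*(r - 167) = 2*(-167 + r) = -334 + 2*r)
-√(d(-25, -4) - 11312) = -√((-334 + 2*(-25)) - 11312) = -√((-334 - 50) - 11312) = -√(-384 - 11312) = -√(-11696) = -4*I*√731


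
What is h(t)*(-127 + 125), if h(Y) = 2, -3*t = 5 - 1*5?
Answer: -4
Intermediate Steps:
t = 0 (t = -(5 - 1*5)/3 = -(5 - 5)/3 = -⅓*0 = 0)
h(t)*(-127 + 125) = 2*(-127 + 125) = 2*(-2) = -4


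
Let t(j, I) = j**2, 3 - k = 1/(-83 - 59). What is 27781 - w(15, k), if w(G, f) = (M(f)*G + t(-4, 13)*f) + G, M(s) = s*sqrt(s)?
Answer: 1967970/71 - 6405*sqrt(60634)/20164 ≈ 27640.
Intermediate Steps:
k = 427/142 (k = 3 - 1/(-83 - 59) = 3 - 1/(-142) = 3 - 1*(-1/142) = 3 + 1/142 = 427/142 ≈ 3.0070)
M(s) = s**(3/2)
w(G, f) = G + 16*f + G*f**(3/2) (w(G, f) = (f**(3/2)*G + (-4)**2*f) + G = (G*f**(3/2) + 16*f) + G = (16*f + G*f**(3/2)) + G = G + 16*f + G*f**(3/2))
27781 - w(15, k) = 27781 - (15 + 16*(427/142) + 15*(427/142)**(3/2)) = 27781 - (15 + 3416/71 + 15*(427*sqrt(60634)/20164)) = 27781 - (15 + 3416/71 + 6405*sqrt(60634)/20164) = 27781 - (4481/71 + 6405*sqrt(60634)/20164) = 27781 + (-4481/71 - 6405*sqrt(60634)/20164) = 1967970/71 - 6405*sqrt(60634)/20164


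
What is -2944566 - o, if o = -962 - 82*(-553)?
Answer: -2988950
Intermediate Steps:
o = 44384 (o = -962 + 45346 = 44384)
-2944566 - o = -2944566 - 1*44384 = -2944566 - 44384 = -2988950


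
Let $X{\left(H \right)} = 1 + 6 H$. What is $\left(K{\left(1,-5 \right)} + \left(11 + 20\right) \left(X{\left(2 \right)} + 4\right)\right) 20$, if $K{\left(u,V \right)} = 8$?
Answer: $10700$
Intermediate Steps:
$\left(K{\left(1,-5 \right)} + \left(11 + 20\right) \left(X{\left(2 \right)} + 4\right)\right) 20 = \left(8 + \left(11 + 20\right) \left(\left(1 + 6 \cdot 2\right) + 4\right)\right) 20 = \left(8 + 31 \left(\left(1 + 12\right) + 4\right)\right) 20 = \left(8 + 31 \left(13 + 4\right)\right) 20 = \left(8 + 31 \cdot 17\right) 20 = \left(8 + 527\right) 20 = 535 \cdot 20 = 10700$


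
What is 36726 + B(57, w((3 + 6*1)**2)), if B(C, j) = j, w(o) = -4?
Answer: 36722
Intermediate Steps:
36726 + B(57, w((3 + 6*1)**2)) = 36726 - 4 = 36722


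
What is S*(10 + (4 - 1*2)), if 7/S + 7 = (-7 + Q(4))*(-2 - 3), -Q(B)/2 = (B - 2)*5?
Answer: 21/32 ≈ 0.65625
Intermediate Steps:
Q(B) = 20 - 10*B (Q(B) = -2*(B - 2)*5 = -2*(-2 + B)*5 = -2*(-10 + 5*B) = 20 - 10*B)
S = 7/128 (S = 7/(-7 + (-7 + (20 - 10*4))*(-2 - 3)) = 7/(-7 + (-7 + (20 - 40))*(-5)) = 7/(-7 + (-7 - 20)*(-5)) = 7/(-7 - 27*(-5)) = 7/(-7 + 135) = 7/128 ≈ 0.054688)
S*(10 + (4 - 1*2)) = 7*(10 + (4 - 1*2))/128 = 7*(10 + (4 - 2))/128 = 7*(10 + 2)/128 = (7/128)*12 = 21/32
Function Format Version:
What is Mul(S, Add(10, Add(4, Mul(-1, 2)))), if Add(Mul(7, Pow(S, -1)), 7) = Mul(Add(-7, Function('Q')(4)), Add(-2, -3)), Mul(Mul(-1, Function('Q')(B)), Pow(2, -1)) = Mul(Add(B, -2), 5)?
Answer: Rational(21, 32) ≈ 0.65625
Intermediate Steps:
Function('Q')(B) = Add(20, Mul(-10, B)) (Function('Q')(B) = Mul(-2, Mul(Add(B, -2), 5)) = Mul(-2, Mul(Add(-2, B), 5)) = Mul(-2, Add(-10, Mul(5, B))) = Add(20, Mul(-10, B)))
S = Rational(7, 128) (S = Mul(7, Pow(Add(-7, Mul(Add(-7, Add(20, Mul(-10, 4))), Add(-2, -3))), -1)) = Mul(7, Pow(Add(-7, Mul(Add(-7, Add(20, -40)), -5)), -1)) = Mul(7, Pow(Add(-7, Mul(Add(-7, -20), -5)), -1)) = Mul(7, Pow(Add(-7, Mul(-27, -5)), -1)) = Mul(7, Pow(Add(-7, 135), -1)) = Mul(7, Pow(128, -1)) = Mul(7, Rational(1, 128)) = Rational(7, 128) ≈ 0.054688)
Mul(S, Add(10, Add(4, Mul(-1, 2)))) = Mul(Rational(7, 128), Add(10, Add(4, Mul(-1, 2)))) = Mul(Rational(7, 128), Add(10, Add(4, -2))) = Mul(Rational(7, 128), Add(10, 2)) = Mul(Rational(7, 128), 12) = Rational(21, 32)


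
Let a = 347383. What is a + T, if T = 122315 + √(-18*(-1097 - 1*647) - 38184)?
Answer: 469698 + 2*I*√1698 ≈ 4.697e+5 + 82.414*I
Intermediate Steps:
T = 122315 + 2*I*√1698 (T = 122315 + √(-18*(-1097 - 647) - 38184) = 122315 + √(-18*(-1744) - 38184) = 122315 + √(31392 - 38184) = 122315 + √(-6792) = 122315 + 2*I*√1698 ≈ 1.2232e+5 + 82.414*I)
a + T = 347383 + (122315 + 2*I*√1698) = 469698 + 2*I*√1698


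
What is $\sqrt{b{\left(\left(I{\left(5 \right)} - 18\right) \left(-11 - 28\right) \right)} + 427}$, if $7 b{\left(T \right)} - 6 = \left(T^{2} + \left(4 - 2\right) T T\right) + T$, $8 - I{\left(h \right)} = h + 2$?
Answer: $\frac{\sqrt{9256555}}{7} \approx 434.64$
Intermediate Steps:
$I{\left(h \right)} = 6 - h$ ($I{\left(h \right)} = 8 - \left(h + 2\right) = 8 - \left(2 + h\right) = 6 - h$)
$b{\left(T \right)} = \frac{6}{7} + \frac{T}{7} + \frac{3 T^{2}}{7}$ ($b{\left(T \right)} = \frac{6}{7} + \frac{\left(T^{2} + \left(4 - 2\right) T T\right) + T}{7} = \frac{6}{7} + \frac{\left(T^{2} + 2 T T\right) + T}{7} = \frac{6}{7} + \frac{\left(T^{2} + 2 T^{2}\right) + T}{7} = \frac{6}{7} + \frac{3 T^{2} + T}{7} = \frac{6}{7} + \frac{T + 3 T^{2}}{7} = \frac{6}{7} + \left(\frac{T}{7} + \frac{3 T^{2}}{7}\right) = \frac{6}{7} + \frac{T}{7} + \frac{3 T^{2}}{7}$)
$\sqrt{b{\left(\left(I{\left(5 \right)} - 18\right) \left(-11 - 28\right) \right)} + 427} = \sqrt{\left(\frac{6}{7} + \frac{\left(\left(6 - 5\right) - 18\right) \left(-11 - 28\right)}{7} + \frac{3 \left(\left(\left(6 - 5\right) - 18\right) \left(-11 - 28\right)\right)^{2}}{7}\right) + 427} = \sqrt{\left(\frac{6}{7} + \frac{\left(\left(6 - 5\right) - 18\right) \left(-39\right)}{7} + \frac{3 \left(\left(\left(6 - 5\right) - 18\right) \left(-39\right)\right)^{2}}{7}\right) + 427} = \sqrt{\left(\frac{6}{7} + \frac{\left(1 - 18\right) \left(-39\right)}{7} + \frac{3 \left(\left(1 - 18\right) \left(-39\right)\right)^{2}}{7}\right) + 427} = \sqrt{\left(\frac{6}{7} + \frac{\left(-17\right) \left(-39\right)}{7} + \frac{3 \left(\left(-17\right) \left(-39\right)\right)^{2}}{7}\right) + 427} = \sqrt{\left(\frac{6}{7} + \frac{1}{7} \cdot 663 + \frac{3 \cdot 663^{2}}{7}\right) + 427} = \sqrt{\left(\frac{6}{7} + \frac{663}{7} + \frac{3}{7} \cdot 439569\right) + 427} = \sqrt{\left(\frac{6}{7} + \frac{663}{7} + \frac{1318707}{7}\right) + 427} = \sqrt{\frac{1319376}{7} + 427} = \sqrt{\frac{1322365}{7}} = \frac{\sqrt{9256555}}{7}$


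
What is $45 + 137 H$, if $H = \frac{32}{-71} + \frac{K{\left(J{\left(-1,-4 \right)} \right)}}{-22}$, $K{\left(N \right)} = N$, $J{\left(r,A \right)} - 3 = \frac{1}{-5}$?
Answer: $- \frac{133484}{3905} \approx -34.183$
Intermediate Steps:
$J{\left(r,A \right)} = \frac{14}{5}$ ($J{\left(r,A \right)} = 3 + \frac{1}{-5} = 3 - \frac{1}{5} = \frac{14}{5}$)
$H = - \frac{2257}{3905}$ ($H = \frac{32}{-71} + \frac{14}{5 \left(-22\right)} = 32 \left(- \frac{1}{71}\right) + \frac{14}{5} \left(- \frac{1}{22}\right) = - \frac{32}{71} - \frac{7}{55} = - \frac{2257}{3905} \approx -0.57798$)
$45 + 137 H = 45 + 137 \left(- \frac{2257}{3905}\right) = 45 - \frac{309209}{3905} = - \frac{133484}{3905}$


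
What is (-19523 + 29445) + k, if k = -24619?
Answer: -14697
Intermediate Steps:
(-19523 + 29445) + k = (-19523 + 29445) - 24619 = 9922 - 24619 = -14697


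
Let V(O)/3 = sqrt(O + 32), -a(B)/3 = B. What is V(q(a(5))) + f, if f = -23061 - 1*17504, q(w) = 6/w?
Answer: -40565 + 3*sqrt(790)/5 ≈ -40548.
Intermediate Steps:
a(B) = -3*B
V(O) = 3*sqrt(32 + O) (V(O) = 3*sqrt(O + 32) = 3*sqrt(32 + O))
f = -40565 (f = -23061 - 17504 = -40565)
V(q(a(5))) + f = 3*sqrt(32 + 6/((-3*5))) - 40565 = 3*sqrt(32 + 6/(-15)) - 40565 = 3*sqrt(32 + 6*(-1/15)) - 40565 = 3*sqrt(32 - 2/5) - 40565 = 3*sqrt(158/5) - 40565 = 3*(sqrt(790)/5) - 40565 = 3*sqrt(790)/5 - 40565 = -40565 + 3*sqrt(790)/5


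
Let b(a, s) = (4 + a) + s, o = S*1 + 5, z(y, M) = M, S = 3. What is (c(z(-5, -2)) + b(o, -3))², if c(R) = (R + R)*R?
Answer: 289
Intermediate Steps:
o = 8 (o = 3*1 + 5 = 3 + 5 = 8)
b(a, s) = 4 + a + s
c(R) = 2*R² (c(R) = (2*R)*R = 2*R²)
(c(z(-5, -2)) + b(o, -3))² = (2*(-2)² + (4 + 8 - 3))² = (2*4 + 9)² = (8 + 9)² = 17² = 289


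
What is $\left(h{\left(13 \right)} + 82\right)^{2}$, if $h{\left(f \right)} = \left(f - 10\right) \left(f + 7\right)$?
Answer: $20164$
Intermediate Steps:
$h{\left(f \right)} = \left(-10 + f\right) \left(7 + f\right)$
$\left(h{\left(13 \right)} + 82\right)^{2} = \left(\left(-70 + 13^{2} - 39\right) + 82\right)^{2} = \left(\left(-70 + 169 - 39\right) + 82\right)^{2} = \left(60 + 82\right)^{2} = 142^{2} = 20164$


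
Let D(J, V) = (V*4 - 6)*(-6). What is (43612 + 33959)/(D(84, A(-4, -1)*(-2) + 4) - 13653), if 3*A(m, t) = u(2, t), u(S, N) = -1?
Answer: -77571/13729 ≈ -5.6502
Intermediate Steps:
A(m, t) = -1/3 (A(m, t) = (1/3)*(-1) = -1/3)
D(J, V) = 36 - 24*V (D(J, V) = (4*V - 6)*(-6) = (-6 + 4*V)*(-6) = 36 - 24*V)
(43612 + 33959)/(D(84, A(-4, -1)*(-2) + 4) - 13653) = (43612 + 33959)/((36 - 24*(-1/3*(-2) + 4)) - 13653) = 77571/((36 - 24*(2/3 + 4)) - 13653) = 77571/((36 - 24*14/3) - 13653) = 77571/((36 - 112) - 13653) = 77571/(-76 - 13653) = 77571/(-13729) = 77571*(-1/13729) = -77571/13729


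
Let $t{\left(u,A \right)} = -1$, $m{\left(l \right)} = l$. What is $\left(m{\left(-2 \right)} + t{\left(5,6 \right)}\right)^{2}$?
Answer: $9$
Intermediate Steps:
$\left(m{\left(-2 \right)} + t{\left(5,6 \right)}\right)^{2} = \left(-2 - 1\right)^{2} = \left(-3\right)^{2} = 9$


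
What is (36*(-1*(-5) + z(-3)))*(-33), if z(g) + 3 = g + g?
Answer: 4752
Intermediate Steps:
z(g) = -3 + 2*g (z(g) = -3 + (g + g) = -3 + 2*g)
(36*(-1*(-5) + z(-3)))*(-33) = (36*(-1*(-5) + (-3 + 2*(-3))))*(-33) = (36*(5 + (-3 - 6)))*(-33) = (36*(5 - 9))*(-33) = (36*(-4))*(-33) = -144*(-33) = 4752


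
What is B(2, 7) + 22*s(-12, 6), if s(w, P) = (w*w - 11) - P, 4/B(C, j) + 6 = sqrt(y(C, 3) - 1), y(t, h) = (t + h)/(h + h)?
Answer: 606154/217 - 4*I*sqrt(6)/217 ≈ 2793.3 - 0.045152*I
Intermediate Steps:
y(t, h) = (h + t)/(2*h) (y(t, h) = (h + t)/((2*h)) = (h + t)*(1/(2*h)) = (h + t)/(2*h))
B(C, j) = 4/(-6 + sqrt(-1/2 + C/6)) (B(C, j) = 4/(-6 + sqrt((1/2)*(3 + C)/3 - 1)) = 4/(-6 + sqrt((1/2)*(1/3)*(3 + C) - 1)) = 4/(-6 + sqrt((1/2 + C/6) - 1)) = 4/(-6 + sqrt(-1/2 + C/6)))
s(w, P) = -11 + w**2 - P (s(w, P) = (w**2 - 11) - P = (-11 + w**2) - P = -11 + w**2 - P)
B(2, 7) + 22*s(-12, 6) = 24/(-36 + sqrt(6)*sqrt(-3 + 2)) + 22*(-11 + (-12)**2 - 1*6) = 24/(-36 + sqrt(6)*sqrt(-1)) + 22*(-11 + 144 - 6) = 24/(-36 + sqrt(6)*I) + 22*127 = 24/(-36 + I*sqrt(6)) + 2794 = 2794 + 24/(-36 + I*sqrt(6))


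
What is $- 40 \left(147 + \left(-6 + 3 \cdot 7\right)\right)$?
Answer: $-6480$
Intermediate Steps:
$- 40 \left(147 + \left(-6 + 3 \cdot 7\right)\right) = - 40 \left(147 + \left(-6 + 21\right)\right) = - 40 \left(147 + 15\right) = \left(-40\right) 162 = -6480$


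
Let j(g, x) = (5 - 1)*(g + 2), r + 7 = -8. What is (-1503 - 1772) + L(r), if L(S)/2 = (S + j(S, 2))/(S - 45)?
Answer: -98183/30 ≈ -3272.8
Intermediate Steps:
r = -15 (r = -7 - 8 = -15)
j(g, x) = 8 + 4*g (j(g, x) = 4*(2 + g) = 8 + 4*g)
L(S) = 2*(8 + 5*S)/(-45 + S) (L(S) = 2*((S + (8 + 4*S))/(S - 45)) = 2*((8 + 5*S)/(-45 + S)) = 2*(8 + 5*S)/(-45 + S))
(-1503 - 1772) + L(r) = (-1503 - 1772) + 2*(8 + 5*(-15))/(-45 - 15) = -3275 + 2*(8 - 75)/(-60) = -3275 + 2*(-1/60)*(-67) = -3275 + 67/30 = -98183/30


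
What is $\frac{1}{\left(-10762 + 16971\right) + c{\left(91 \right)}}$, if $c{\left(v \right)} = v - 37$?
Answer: $\frac{1}{6263} \approx 0.00015967$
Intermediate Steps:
$c{\left(v \right)} = -37 + v$
$\frac{1}{\left(-10762 + 16971\right) + c{\left(91 \right)}} = \frac{1}{\left(-10762 + 16971\right) + \left(-37 + 91\right)} = \frac{1}{6209 + 54} = \frac{1}{6263}$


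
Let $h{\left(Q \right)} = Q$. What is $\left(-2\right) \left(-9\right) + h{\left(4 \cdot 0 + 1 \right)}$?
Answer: $19$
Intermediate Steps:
$\left(-2\right) \left(-9\right) + h{\left(4 \cdot 0 + 1 \right)} = \left(-2\right) \left(-9\right) + \left(4 \cdot 0 + 1\right) = 18 + \left(0 + 1\right) = 18 + 1 = 19$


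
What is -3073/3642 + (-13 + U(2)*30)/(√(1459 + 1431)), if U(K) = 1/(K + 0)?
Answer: -3073/3642 + √10/85 ≈ -0.80656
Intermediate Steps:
U(K) = 1/K
-3073/3642 + (-13 + U(2)*30)/(√(1459 + 1431)) = -3073/3642 + (-13 + 30/2)/(√(1459 + 1431)) = -3073*1/3642 + (-13 + (½)*30)/(√2890) = -3073/3642 + (-13 + 15)/((17*√10)) = -3073/3642 + 2*(√10/170) = -3073/3642 + √10/85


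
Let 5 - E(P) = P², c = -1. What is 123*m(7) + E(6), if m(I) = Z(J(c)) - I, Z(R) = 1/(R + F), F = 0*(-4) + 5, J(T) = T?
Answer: -3445/4 ≈ -861.25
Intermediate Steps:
F = 5 (F = 0 + 5 = 5)
Z(R) = 1/(5 + R) (Z(R) = 1/(R + 5) = 1/(5 + R))
E(P) = 5 - P²
m(I) = ¼ - I (m(I) = 1/(5 - 1) - I = 1/4 - I = ¼ - I)
123*m(7) + E(6) = 123*(¼ - 1*7) + (5 - 1*6²) = 123*(¼ - 7) + (5 - 1*36) = 123*(-27/4) + (5 - 36) = -3321/4 - 31 = -3445/4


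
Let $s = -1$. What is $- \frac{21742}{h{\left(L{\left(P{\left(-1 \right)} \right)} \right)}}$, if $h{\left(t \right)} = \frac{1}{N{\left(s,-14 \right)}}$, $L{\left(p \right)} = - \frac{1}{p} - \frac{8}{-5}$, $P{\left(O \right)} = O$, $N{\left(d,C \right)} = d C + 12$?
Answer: $-565292$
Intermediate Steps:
$N{\left(d,C \right)} = 12 + C d$ ($N{\left(d,C \right)} = C d + 12 = 12 + C d$)
$L{\left(p \right)} = \frac{8}{5} - \frac{1}{p}$ ($L{\left(p \right)} = - \frac{1}{p} - - \frac{8}{5} = - \frac{1}{p} + \frac{8}{5} = \frac{8}{5} - \frac{1}{p}$)
$h{\left(t \right)} = \frac{1}{26}$ ($h{\left(t \right)} = \frac{1}{12 - -14} = \frac{1}{12 + 14} = \frac{1}{26}$)
$- \frac{21742}{h{\left(L{\left(P{\left(-1 \right)} \right)} \right)}} = - 21742 \frac{1}{\frac{1}{26}} = \left(-21742\right) 26 = -565292$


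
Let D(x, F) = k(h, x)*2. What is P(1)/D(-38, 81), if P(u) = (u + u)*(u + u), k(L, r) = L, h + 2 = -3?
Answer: -2/5 ≈ -0.40000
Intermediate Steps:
h = -5 (h = -2 - 3 = -5)
P(u) = 4*u**2 (P(u) = (2*u)*(2*u) = 4*u**2)
D(x, F) = -10 (D(x, F) = -5*2 = -10)
P(1)/D(-38, 81) = (4*1**2)/(-10) = (4*1)*(-1/10) = 4*(-1/10) = -2/5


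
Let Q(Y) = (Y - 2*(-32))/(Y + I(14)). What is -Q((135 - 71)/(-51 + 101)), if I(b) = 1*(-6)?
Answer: 816/59 ≈ 13.831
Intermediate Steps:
I(b) = -6
Q(Y) = (64 + Y)/(-6 + Y) (Q(Y) = (Y - 2*(-32))/(Y - 6) = (Y + 64)/(-6 + Y) = (64 + Y)/(-6 + Y))
-Q((135 - 71)/(-51 + 101)) = -(64 + (135 - 71)/(-51 + 101))/(-6 + (135 - 71)/(-51 + 101)) = -(64 + 64/50)/(-6 + 64/50) = -(64 + 64*(1/50))/(-6 + 64*(1/50)) = -(64 + 32/25)/(-6 + 32/25) = -1632/((-118/25)*25) = -(-25)*1632/(118*25) = -1*(-816/59) = 816/59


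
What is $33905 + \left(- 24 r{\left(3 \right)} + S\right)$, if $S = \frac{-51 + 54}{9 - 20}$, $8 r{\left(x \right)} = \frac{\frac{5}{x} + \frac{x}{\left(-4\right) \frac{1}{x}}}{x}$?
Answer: $\frac{4475501}{132} \approx 33905.0$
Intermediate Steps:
$r{\left(x \right)} = \frac{\frac{5}{x} - \frac{x^{2}}{4}}{8 x}$ ($r{\left(x \right)} = \frac{\left(\frac{5}{x} + \frac{x}{\left(-4\right) \frac{1}{x}}\right) \frac{1}{x}}{8} = \frac{\left(\frac{5}{x} + x \left(- \frac{x}{4}\right)\right) \frac{1}{x}}{8} = \frac{\left(\frac{5}{x} - \frac{x^{2}}{4}\right) \frac{1}{x}}{8} = \frac{\frac{1}{x} \left(\frac{5}{x} - \frac{x^{2}}{4}\right)}{8} = \frac{\frac{5}{x} - \frac{x^{2}}{4}}{8 x}$)
$S = - \frac{3}{11}$ ($S = \frac{3}{-11} = 3 \left(- \frac{1}{11}\right) = - \frac{3}{11} \approx -0.27273$)
$33905 + \left(- 24 r{\left(3 \right)} + S\right) = 33905 - \left(\frac{3}{11} + 24 \frac{20 - 3^{3}}{32 \cdot 9}\right) = 33905 - \left(\frac{3}{11} + 24 \cdot \frac{1}{32} \cdot \frac{1}{9} \left(20 - 27\right)\right) = 33905 - \left(\frac{3}{11} + 24 \cdot \frac{1}{32} \cdot \frac{1}{9} \left(-7\right)\right) = 33905 - - \frac{41}{132} = 33905 + \left(\frac{7}{12} - \frac{3}{11}\right) = 33905 + \frac{41}{132} = \frac{4475501}{132}$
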